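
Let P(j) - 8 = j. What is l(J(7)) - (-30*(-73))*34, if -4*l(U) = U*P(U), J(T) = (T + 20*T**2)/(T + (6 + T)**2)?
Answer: -9228255705/123904 ≈ -74479.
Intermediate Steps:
P(j) = 8 + j
J(T) = (T + 20*T**2)/(T + (6 + T)**2)
l(U) = -U*(8 + U)/4
l(J(7)) - (-30*(-73))*34 = -7*(1 + 20*7)/(7 + (6 + 7)**2)*(8 + 7*(1 + 20*7)/(7 + (6 + 7)**2))/4 - (-30*(-73))*34 = -7*(1 + 140)/(7 + 13**2)*(8 + 7*(1 + 140)/(7 + 13**2))/4 - 2190*34 = -7*141/(7 + 169)*(8 + 7*141/(7 + 169))/4 - 1*74460 = -7*141/176*(8 + 7*141/176)/4 - 74460 = -7*(1/176)*141*(8 + 7*(1/176)*141)/4 - 74460 = -1/4*987/176*(8 + 987/176) - 74460 = -1/4*987/176*2395/176 - 74460 = -2363865/123904 - 74460 = -9228255705/123904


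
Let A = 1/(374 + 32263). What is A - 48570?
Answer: -1585179089/32637 ≈ -48570.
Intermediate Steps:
A = 1/32637 ≈ 3.0640e-5
A - 48570 = 1/32637 - 48570 = -1585179089/32637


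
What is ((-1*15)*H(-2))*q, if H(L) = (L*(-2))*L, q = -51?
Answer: -6120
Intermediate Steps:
H(L) = -2*L² (H(L) = (-2*L)*L = -2*L²)
((-1*15)*H(-2))*q = ((-1*15)*(-2*(-2)²))*(-51) = -(-30)*4*(-51) = -15*(-8)*(-51) = 120*(-51) = -6120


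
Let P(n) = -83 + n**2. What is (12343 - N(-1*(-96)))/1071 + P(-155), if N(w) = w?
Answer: 25654129/1071 ≈ 23953.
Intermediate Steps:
(12343 - N(-1*(-96)))/1071 + P(-155) = (12343 - (-1)*(-96))/1071 + (-83 + (-155)**2) = (12343 - 1*96)*(1/1071) + (-83 + 24025) = (12343 - 96)*(1/1071) + 23942 = 12247*(1/1071) + 23942 = 12247/1071 + 23942 = 25654129/1071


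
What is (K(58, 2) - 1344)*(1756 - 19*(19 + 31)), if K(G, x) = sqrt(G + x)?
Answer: -1083264 + 1612*sqrt(15) ≈ -1.0770e+6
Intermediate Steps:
(K(58, 2) - 1344)*(1756 - 19*(19 + 31)) = (sqrt(58 + 2) - 1344)*(1756 - 19*(19 + 31)) = (sqrt(60) - 1344)*(1756 - 19*50) = (2*sqrt(15) - 1344)*(1756 - 950) = (-1344 + 2*sqrt(15))*806 = -1083264 + 1612*sqrt(15)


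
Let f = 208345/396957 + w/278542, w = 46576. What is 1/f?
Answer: 5025872577/3478250101 ≈ 1.4449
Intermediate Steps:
f = 3478250101/5025872577 (f = 208345/396957 + 46576/278542 = 208345*(1/396957) + 46576*(1/278542) = 208345/396957 + 23288/139271 = 3478250101/5025872577 ≈ 0.69207)
1/f = 1/(3478250101/5025872577) = 5025872577/3478250101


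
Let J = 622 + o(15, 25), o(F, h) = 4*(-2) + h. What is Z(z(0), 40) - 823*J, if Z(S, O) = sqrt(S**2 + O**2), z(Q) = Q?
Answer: -525857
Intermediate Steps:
o(F, h) = -8 + h
J = 639 (J = 622 + (-8 + 25) = 622 + 17 = 639)
Z(S, O) = sqrt(O**2 + S**2)
Z(z(0), 40) - 823*J = sqrt(40**2 + 0**2) - 823*639 = sqrt(1600 + 0) - 525897 = sqrt(1600) - 525897 = 40 - 525897 = -525857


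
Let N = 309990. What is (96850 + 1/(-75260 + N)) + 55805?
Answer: 35832708151/234730 ≈ 1.5266e+5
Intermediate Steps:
(96850 + 1/(-75260 + N)) + 55805 = (96850 + 1/(-75260 + 309990)) + 55805 = (96850 + 1/234730) + 55805 = 22733600501/234730 + 55805 = 35832708151/234730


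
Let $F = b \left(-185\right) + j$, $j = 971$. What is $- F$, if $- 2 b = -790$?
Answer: $72104$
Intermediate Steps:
$b = 395$ ($b = \left(- \frac{1}{2}\right) \left(-790\right) = 395$)
$F = -72104$ ($F = 395 \left(-185\right) + 971 = -73075 + 971 = -72104$)
$- F = \left(-1\right) \left(-72104\right) = 72104$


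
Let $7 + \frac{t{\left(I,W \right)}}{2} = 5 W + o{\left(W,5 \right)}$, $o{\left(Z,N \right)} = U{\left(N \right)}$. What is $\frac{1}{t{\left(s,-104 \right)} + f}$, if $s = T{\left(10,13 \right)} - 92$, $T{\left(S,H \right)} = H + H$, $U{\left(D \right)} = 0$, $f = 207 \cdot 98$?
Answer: $\frac{1}{19232} \approx 5.1997 \cdot 10^{-5}$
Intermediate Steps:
$f = 20286$
$o{\left(Z,N \right)} = 0$
$T{\left(S,H \right)} = 2 H$
$s = -66$ ($s = 2 \cdot 13 - 92 = 26 - 92 = -66$)
$t{\left(I,W \right)} = -14 + 10 W$ ($t{\left(I,W \right)} = -14 + 2 \left(5 W + 0\right) = -14 + 2 \cdot 5 W = -14 + 10 W$)
$\frac{1}{t{\left(s,-104 \right)} + f} = \frac{1}{\left(-14 + 10 \left(-104\right)\right) + 20286} = \frac{1}{\left(-14 - 1040\right) + 20286} = \frac{1}{-1054 + 20286} = \frac{1}{19232}$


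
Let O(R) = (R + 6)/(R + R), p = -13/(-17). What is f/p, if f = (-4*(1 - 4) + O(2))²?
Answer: 3332/13 ≈ 256.31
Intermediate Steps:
p = 13/17 (p = -13*(-1/17) = 13/17 ≈ 0.76471)
O(R) = (6 + R)/(2*R) (O(R) = (6 + R)/((2*R)) = (6 + R)*(1/(2*R)) = (6 + R)/(2*R))
f = 196 (f = (-4*(1 - 4) + (½)*(6 + 2)/2)² = (-4*(-3) + (½)*(½)*8)² = (12 + 2)² = 14² = 196)
f/p = 196/(13/17) = (17/13)*196 = 3332/13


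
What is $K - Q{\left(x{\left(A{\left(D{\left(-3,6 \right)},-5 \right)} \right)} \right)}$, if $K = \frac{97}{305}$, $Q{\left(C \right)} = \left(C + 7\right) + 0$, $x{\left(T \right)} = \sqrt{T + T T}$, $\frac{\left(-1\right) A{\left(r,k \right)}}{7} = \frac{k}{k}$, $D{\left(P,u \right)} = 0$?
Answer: $- \frac{2038}{305} - \sqrt{42} \approx -13.163$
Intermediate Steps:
$A{\left(r,k \right)} = -7$ ($A{\left(r,k \right)} = - 7 \frac{k}{k} = \left(-7\right) 1 = -7$)
$x{\left(T \right)} = \sqrt{T + T^{2}}$
$Q{\left(C \right)} = 7 + C$ ($Q{\left(C \right)} = \left(7 + C\right) + 0 = 7 + C$)
$K = \frac{97}{305}$ ($K = 97 \cdot \frac{1}{305} = \frac{97}{305} \approx 0.31803$)
$K - Q{\left(x{\left(A{\left(D{\left(-3,6 \right)},-5 \right)} \right)} \right)} = \frac{97}{305} - \left(7 + \sqrt{- 7 \left(1 - 7\right)}\right) = \frac{97}{305} - \left(7 + \sqrt{\left(-7\right) \left(-6\right)}\right) = \frac{97}{305} - \left(7 + \sqrt{42}\right) = - \frac{2038}{305} - \sqrt{42}$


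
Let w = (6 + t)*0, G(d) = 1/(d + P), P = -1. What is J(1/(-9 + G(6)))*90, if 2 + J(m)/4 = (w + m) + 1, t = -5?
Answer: -4410/11 ≈ -400.91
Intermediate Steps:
G(d) = 1/(-1 + d) (G(d) = 1/(d - 1) = 1/(-1 + d))
w = 0 (w = (6 - 5)*0 = 1*0 = 0)
J(m) = -4 + 4*m (J(m) = -8 + 4*((0 + m) + 1) = -8 + 4*(m + 1) = -8 + 4*(1 + m) = -8 + (4 + 4*m) = -4 + 4*m)
J(1/(-9 + G(6)))*90 = (-4 + 4/(-9 + 1/(-1 + 6)))*90 = (-4 + 4/(-9 + 1/5))*90 = (-4 + 4/(-9 + ⅕))*90 = (-4 + 4/(-44/5))*90 = (-4 + 4*(-5/44))*90 = (-4 - 5/11)*90 = -49/11*90 = -4410/11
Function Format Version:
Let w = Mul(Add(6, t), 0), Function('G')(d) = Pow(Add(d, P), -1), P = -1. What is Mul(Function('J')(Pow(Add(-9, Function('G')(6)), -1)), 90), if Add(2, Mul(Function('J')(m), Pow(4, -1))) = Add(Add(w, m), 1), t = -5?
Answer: Rational(-4410, 11) ≈ -400.91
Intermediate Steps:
Function('G')(d) = Pow(Add(-1, d), -1) (Function('G')(d) = Pow(Add(d, -1), -1) = Pow(Add(-1, d), -1))
w = 0 (w = Mul(Add(6, -5), 0) = Mul(1, 0) = 0)
Function('J')(m) = Add(-4, Mul(4, m)) (Function('J')(m) = Add(-8, Mul(4, Add(Add(0, m), 1))) = Add(-8, Mul(4, Add(m, 1))) = Add(-8, Mul(4, Add(1, m))) = Add(-8, Add(4, Mul(4, m))) = Add(-4, Mul(4, m)))
Mul(Function('J')(Pow(Add(-9, Function('G')(6)), -1)), 90) = Mul(Add(-4, Mul(4, Pow(Add(-9, Pow(Add(-1, 6), -1)), -1))), 90) = Mul(Add(-4, Mul(4, Pow(Add(-9, Pow(5, -1)), -1))), 90) = Mul(Add(-4, Mul(4, Pow(Add(-9, Rational(1, 5)), -1))), 90) = Mul(Add(-4, Mul(4, Pow(Rational(-44, 5), -1))), 90) = Mul(Add(-4, Mul(4, Rational(-5, 44))), 90) = Mul(Add(-4, Rational(-5, 11)), 90) = Mul(Rational(-49, 11), 90) = Rational(-4410, 11)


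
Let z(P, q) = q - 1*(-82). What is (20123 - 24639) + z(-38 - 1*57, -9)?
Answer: -4443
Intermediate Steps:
z(P, q) = 82 + q (z(P, q) = q + 82 = 82 + q)
(20123 - 24639) + z(-38 - 1*57, -9) = (20123 - 24639) + (82 - 9) = -4516 + 73 = -4443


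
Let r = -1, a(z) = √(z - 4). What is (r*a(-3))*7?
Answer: -7*I*√7 ≈ -18.52*I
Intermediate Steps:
a(z) = √(-4 + z)
(r*a(-3))*7 = -√(-4 - 3)*7 = -√(-7)*7 = -I*√7*7 = -7*I*√7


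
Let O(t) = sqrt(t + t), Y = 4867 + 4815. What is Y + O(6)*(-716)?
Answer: 9682 - 1432*sqrt(3) ≈ 7201.7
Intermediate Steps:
Y = 9682
O(t) = sqrt(2)*sqrt(t) (O(t) = sqrt(2*t) = sqrt(2)*sqrt(t))
Y + O(6)*(-716) = 9682 + (sqrt(2)*sqrt(6))*(-716) = 9682 + (2*sqrt(3))*(-716) = 9682 - 1432*sqrt(3)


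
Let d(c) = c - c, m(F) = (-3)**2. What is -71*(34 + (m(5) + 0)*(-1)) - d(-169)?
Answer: -1775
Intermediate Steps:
m(F) = 9
d(c) = 0
-71*(34 + (m(5) + 0)*(-1)) - d(-169) = -71*(34 + (9 + 0)*(-1)) - 1*0 = -71*(34 + 9*(-1)) + 0 = -71*(34 - 9) + 0 = -71*25 + 0 = -1775 + 0 = -1775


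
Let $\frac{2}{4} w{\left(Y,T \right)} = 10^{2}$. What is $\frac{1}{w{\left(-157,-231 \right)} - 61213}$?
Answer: $- \frac{1}{61013} \approx -1.639 \cdot 10^{-5}$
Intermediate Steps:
$w{\left(Y,T \right)} = 200$ ($w{\left(Y,T \right)} = 2 \cdot 10^{2} = 2 \cdot 100 = 200$)
$\frac{1}{w{\left(-157,-231 \right)} - 61213} = \frac{1}{200 - 61213} = \frac{1}{-61013} = - \frac{1}{61013}$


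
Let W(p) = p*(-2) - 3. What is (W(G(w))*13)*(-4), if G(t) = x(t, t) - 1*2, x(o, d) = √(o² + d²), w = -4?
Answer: -52 + 416*√2 ≈ 536.31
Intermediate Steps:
x(o, d) = √(d² + o²)
G(t) = -2 + √2*√(t²) (G(t) = √(t² + t²) - 1*2 = √(2*t²) - 2 = √2*√(t²) - 2 = -2 + √2*√(t²))
W(p) = -3 - 2*p (W(p) = -2*p - 3 = -3 - 2*p)
(W(G(w))*13)*(-4) = ((-3 - 2*(-2 + √2*√((-4)²)))*13)*(-4) = ((-3 - 2*(-2 + √2*√16))*13)*(-4) = ((-3 - 2*(-2 + √2*4))*13)*(-4) = ((-3 - 2*(-2 + 4*√2))*13)*(-4) = ((-3 + (4 - 8*√2))*13)*(-4) = ((1 - 8*√2)*13)*(-4) = (13 - 104*√2)*(-4) = -52 + 416*√2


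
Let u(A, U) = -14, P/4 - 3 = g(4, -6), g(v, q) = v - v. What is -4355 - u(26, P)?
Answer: -4341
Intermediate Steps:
g(v, q) = 0
P = 12 (P = 12 + 4*0 = 12 + 0 = 12)
-4355 - u(26, P) = -4355 - 1*(-14) = -4355 + 14 = -4341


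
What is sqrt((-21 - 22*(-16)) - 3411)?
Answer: 2*I*sqrt(770) ≈ 55.498*I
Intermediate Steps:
sqrt((-21 - 22*(-16)) - 3411) = sqrt((-21 + 352) - 3411) = sqrt(331 - 3411) = sqrt(-3080) = 2*I*sqrt(770)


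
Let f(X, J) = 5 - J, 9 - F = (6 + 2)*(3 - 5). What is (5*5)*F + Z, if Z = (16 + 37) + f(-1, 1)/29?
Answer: 19666/29 ≈ 678.14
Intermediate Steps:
F = 25 (F = 9 - (6 + 2)*(3 - 5) = 9 - 8*(-2) = 9 - 1*(-16) = 9 + 16 = 25)
Z = 1541/29 (Z = (16 + 37) + (5 - 1*1)/29 = 53 + (5 - 1)*(1/29) = 53 + 4*(1/29) = 53 + 4/29 = 1541/29 ≈ 53.138)
(5*5)*F + Z = (5*5)*25 + 1541/29 = 25*25 + 1541/29 = 625 + 1541/29 = 19666/29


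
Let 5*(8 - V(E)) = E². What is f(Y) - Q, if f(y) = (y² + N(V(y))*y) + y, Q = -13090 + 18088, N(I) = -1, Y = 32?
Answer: -3974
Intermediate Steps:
V(E) = 8 - E²/5
Q = 4998
f(y) = y² (f(y) = (y² - y) + y = y²)
f(Y) - Q = 32² - 1*4998 = 1024 - 4998 = -3974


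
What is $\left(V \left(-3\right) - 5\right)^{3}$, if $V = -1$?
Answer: $-8$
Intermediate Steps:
$\left(V \left(-3\right) - 5\right)^{3} = \left(\left(-1\right) \left(-3\right) - 5\right)^{3} = \left(3 - 5\right)^{3} = \left(-2\right)^{3} = -8$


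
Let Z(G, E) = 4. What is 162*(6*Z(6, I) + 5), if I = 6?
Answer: 4698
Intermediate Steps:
162*(6*Z(6, I) + 5) = 162*(6*4 + 5) = 162*(24 + 5) = 162*29 = 4698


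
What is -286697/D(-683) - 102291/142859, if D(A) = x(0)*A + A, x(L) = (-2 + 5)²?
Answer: 40258599193/975726970 ≈ 41.260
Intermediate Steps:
x(L) = 9 (x(L) = 3² = 9)
D(A) = 10*A (D(A) = 9*A + A = 10*A)
-286697/D(-683) - 102291/142859 = -286697/(10*(-683)) - 102291/142859 = -286697/(-6830) - 102291*1/142859 = -286697*(-1/6830) - 102291/142859 = 286697/6830 - 102291/142859 = 40258599193/975726970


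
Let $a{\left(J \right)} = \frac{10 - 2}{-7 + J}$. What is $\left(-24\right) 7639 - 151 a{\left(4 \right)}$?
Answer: $- \frac{548800}{3} \approx -1.8293 \cdot 10^{5}$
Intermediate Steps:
$a{\left(J \right)} = \frac{8}{-7 + J}$
$\left(-24\right) 7639 - 151 a{\left(4 \right)} = \left(-24\right) 7639 - 151 \frac{8}{-7 + 4} = -183336 - 151 \frac{8}{-3} = -183336 - 151 \cdot 8 \left(- \frac{1}{3}\right) = -183336 - 151 \left(- \frac{8}{3}\right) = -183336 - - \frac{1208}{3} = -183336 + \frac{1208}{3} = - \frac{548800}{3}$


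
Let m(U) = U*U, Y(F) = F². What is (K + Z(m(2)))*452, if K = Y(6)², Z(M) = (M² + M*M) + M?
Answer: 602064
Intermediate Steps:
m(U) = U²
Z(M) = M + 2*M² (Z(M) = (M² + M²) + M = 2*M² + M = M + 2*M²)
K = 1296 (K = (6²)² = 36² = 1296)
(K + Z(m(2)))*452 = (1296 + 2²*(1 + 2*2²))*452 = (1296 + 4*(1 + 2*4))*452 = (1296 + 4*(1 + 8))*452 = (1296 + 4*9)*452 = (1296 + 36)*452 = 1332*452 = 602064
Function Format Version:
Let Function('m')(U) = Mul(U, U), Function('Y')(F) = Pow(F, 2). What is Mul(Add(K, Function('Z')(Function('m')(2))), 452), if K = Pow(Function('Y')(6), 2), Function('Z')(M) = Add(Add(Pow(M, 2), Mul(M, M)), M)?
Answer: 602064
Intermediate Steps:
Function('m')(U) = Pow(U, 2)
Function('Z')(M) = Add(M, Mul(2, Pow(M, 2))) (Function('Z')(M) = Add(Add(Pow(M, 2), Pow(M, 2)), M) = Add(Mul(2, Pow(M, 2)), M) = Add(M, Mul(2, Pow(M, 2))))
K = 1296 (K = Pow(Pow(6, 2), 2) = Pow(36, 2) = 1296)
Mul(Add(K, Function('Z')(Function('m')(2))), 452) = Mul(Add(1296, Mul(Pow(2, 2), Add(1, Mul(2, Pow(2, 2))))), 452) = Mul(Add(1296, Mul(4, Add(1, Mul(2, 4)))), 452) = Mul(Add(1296, Mul(4, Add(1, 8))), 452) = Mul(Add(1296, Mul(4, 9)), 452) = Mul(Add(1296, 36), 452) = Mul(1332, 452) = 602064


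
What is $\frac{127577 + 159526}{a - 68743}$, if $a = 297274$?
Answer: $\frac{95701}{76177} \approx 1.2563$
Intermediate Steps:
$\frac{127577 + 159526}{a - 68743} = \frac{127577 + 159526}{297274 - 68743} = \frac{287103}{228531} = 287103 \cdot \frac{1}{228531} = \frac{95701}{76177}$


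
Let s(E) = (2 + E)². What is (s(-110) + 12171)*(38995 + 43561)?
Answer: 1967722260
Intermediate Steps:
(s(-110) + 12171)*(38995 + 43561) = ((2 - 110)² + 12171)*(38995 + 43561) = ((-108)² + 12171)*82556 = (11664 + 12171)*82556 = 23835*82556 = 1967722260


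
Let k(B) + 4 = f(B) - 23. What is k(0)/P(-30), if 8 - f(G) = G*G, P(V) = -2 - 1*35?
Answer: 19/37 ≈ 0.51351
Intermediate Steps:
P(V) = -37 (P(V) = -2 - 35 = -37)
f(G) = 8 - G² (f(G) = 8 - G*G = 8 - G²)
k(B) = -19 - B² (k(B) = -4 + ((8 - B²) - 23) = -4 + (-15 - B²) = -19 - B²)
k(0)/P(-30) = (-19 - 1*0²)/(-37) = (-19 - 1*0)*(-1/37) = (-19 + 0)*(-1/37) = -19*(-1/37) = 19/37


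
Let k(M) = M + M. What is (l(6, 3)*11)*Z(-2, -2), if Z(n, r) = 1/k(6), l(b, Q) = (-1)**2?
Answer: 11/12 ≈ 0.91667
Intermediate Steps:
l(b, Q) = 1
k(M) = 2*M
Z(n, r) = 1/12 (Z(n, r) = 1/(2*6) = 1/12)
(l(6, 3)*11)*Z(-2, -2) = (1*11)*(1/12) = 11*(1/12) = 11/12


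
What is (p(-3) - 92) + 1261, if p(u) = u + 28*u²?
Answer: 1418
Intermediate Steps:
(p(-3) - 92) + 1261 = (-3*(1 + 28*(-3)) - 92) + 1261 = (-3*(1 - 84) - 92) + 1261 = (-3*(-83) - 92) + 1261 = (249 - 92) + 1261 = 157 + 1261 = 1418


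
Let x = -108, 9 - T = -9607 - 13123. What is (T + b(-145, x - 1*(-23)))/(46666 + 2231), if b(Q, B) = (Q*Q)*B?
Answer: -1764386/48897 ≈ -36.084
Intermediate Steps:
T = 22739 (T = 9 - (-9607 - 13123) = 9 - 1*(-22730) = 9 + 22730 = 22739)
b(Q, B) = B*Q² (b(Q, B) = Q²*B = B*Q²)
(T + b(-145, x - 1*(-23)))/(46666 + 2231) = (22739 + (-108 - 1*(-23))*(-145)²)/(46666 + 2231) = (22739 + (-108 + 23)*21025)/48897 = (22739 - 85*21025)*(1/48897) = (22739 - 1787125)*(1/48897) = -1764386*1/48897 = -1764386/48897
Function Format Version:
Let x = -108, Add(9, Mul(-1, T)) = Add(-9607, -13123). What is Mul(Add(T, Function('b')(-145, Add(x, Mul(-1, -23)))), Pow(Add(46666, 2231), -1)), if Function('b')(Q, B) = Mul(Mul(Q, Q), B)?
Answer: Rational(-1764386, 48897) ≈ -36.084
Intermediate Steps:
T = 22739 (T = Add(9, Mul(-1, Add(-9607, -13123))) = Add(9, Mul(-1, -22730)) = Add(9, 22730) = 22739)
Function('b')(Q, B) = Mul(B, Pow(Q, 2)) (Function('b')(Q, B) = Mul(Pow(Q, 2), B) = Mul(B, Pow(Q, 2)))
Mul(Add(T, Function('b')(-145, Add(x, Mul(-1, -23)))), Pow(Add(46666, 2231), -1)) = Mul(Add(22739, Mul(Add(-108, Mul(-1, -23)), Pow(-145, 2))), Pow(Add(46666, 2231), -1)) = Mul(Add(22739, Mul(Add(-108, 23), 21025)), Pow(48897, -1)) = Mul(Add(22739, Mul(-85, 21025)), Rational(1, 48897)) = Mul(Add(22739, -1787125), Rational(1, 48897)) = Mul(-1764386, Rational(1, 48897)) = Rational(-1764386, 48897)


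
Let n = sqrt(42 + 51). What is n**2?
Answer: 93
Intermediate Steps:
n = sqrt(93) ≈ 9.6436
n**2 = (sqrt(93))**2 = 93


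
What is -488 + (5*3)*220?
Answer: 2812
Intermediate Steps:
-488 + (5*3)*220 = -488 + 15*220 = -488 + 3300 = 2812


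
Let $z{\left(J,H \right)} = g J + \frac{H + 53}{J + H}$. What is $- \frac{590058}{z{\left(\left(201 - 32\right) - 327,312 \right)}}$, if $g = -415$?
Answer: $- \frac{90868932}{10098145} \approx -8.9986$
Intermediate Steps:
$z{\left(J,H \right)} = - 415 J + \frac{53 + H}{H + J}$ ($z{\left(J,H \right)} = - 415 J + \frac{H + 53}{J + H} = - 415 J + \frac{53 + H}{H + J}$)
$- \frac{590058}{z{\left(\left(201 - 32\right) - 327,312 \right)}} = - \frac{590058}{\frac{1}{312 + \left(\left(201 - 32\right) - 327\right)} \left(53 + 312 - 415 \left(\left(201 - 32\right) - 327\right)^{2} - 129480 \left(\left(201 - 32\right) - 327\right)\right)} = - \frac{590058}{\frac{1}{312 + \left(169 - 327\right)} \left(53 + 312 - 415 \left(169 - 327\right)^{2} - 129480 \left(169 - 327\right)\right)} = - \frac{590058}{\frac{1}{312 - 158} \left(53 + 312 - 415 \left(-158\right)^{2} - 129480 \left(-158\right)\right)} = - \frac{590058}{\frac{1}{154} \left(53 + 312 - 10360060 + 20457840\right)} = - \frac{590058}{\frac{1}{154} \cdot 10098145} = - \frac{590058}{\frac{10098145}{154}} = \left(-590058\right) \frac{154}{10098145} = - \frac{90868932}{10098145}$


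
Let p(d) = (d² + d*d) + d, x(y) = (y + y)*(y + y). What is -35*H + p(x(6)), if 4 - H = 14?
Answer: 41966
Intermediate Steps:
H = -10 (H = 4 - 1*14 = 4 - 14 = -10)
x(y) = 4*y² (x(y) = (2*y)*(2*y) = 4*y²)
p(d) = d + 2*d² (p(d) = (d² + d²) + d = 2*d² + d = d + 2*d²)
-35*H + p(x(6)) = -35*(-10) + (4*6²)*(1 + 2*(4*6²)) = 350 + (4*36)*(1 + 2*(4*36)) = 350 + 144*(1 + 2*144) = 350 + 144*(1 + 288) = 350 + 144*289 = 350 + 41616 = 41966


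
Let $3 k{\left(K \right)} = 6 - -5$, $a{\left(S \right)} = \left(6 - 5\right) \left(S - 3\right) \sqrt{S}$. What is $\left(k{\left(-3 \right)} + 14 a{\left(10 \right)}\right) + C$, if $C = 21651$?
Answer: $\frac{64964}{3} + 98 \sqrt{10} \approx 21965.0$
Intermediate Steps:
$a{\left(S \right)} = \sqrt{S} \left(-3 + S\right)$ ($a{\left(S \right)} = 1 \left(-3 + S\right) \sqrt{S} = \left(-3 + S\right) \sqrt{S} = \sqrt{S} \left(-3 + S\right)$)
$k{\left(K \right)} = \frac{11}{3}$ ($k{\left(K \right)} = \frac{6 - -5}{3} = \frac{6 + 5}{3} = \frac{1}{3} \cdot 11 = \frac{11}{3}$)
$\left(k{\left(-3 \right)} + 14 a{\left(10 \right)}\right) + C = \left(\frac{11}{3} + 14 \sqrt{10} \left(-3 + 10\right)\right) + 21651 = \left(\frac{11}{3} + 14 \sqrt{10} \cdot 7\right) + 21651 = \left(\frac{11}{3} + 14 \cdot 7 \sqrt{10}\right) + 21651 = \left(\frac{11}{3} + 98 \sqrt{10}\right) + 21651 = \frac{64964}{3} + 98 \sqrt{10}$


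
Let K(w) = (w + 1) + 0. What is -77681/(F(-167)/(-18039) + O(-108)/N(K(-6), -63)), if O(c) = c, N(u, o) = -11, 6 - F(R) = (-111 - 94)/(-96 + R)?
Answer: -4053924908187/512364653 ≈ -7912.2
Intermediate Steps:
F(R) = 6 + 205/(-96 + R) (F(R) = 6 - (-111 - 94)/(-96 + R) = 6 - (-205)/(-96 + R) = 6 + 205/(-96 + R))
K(w) = 1 + w (K(w) = (1 + w) + 0 = 1 + w)
-77681/(F(-167)/(-18039) + O(-108)/N(K(-6), -63)) = -77681/(((-371 + 6*(-167))/(-96 - 167))/(-18039) - 108/(-11)) = -77681/(((-371 - 1002)/(-263))*(-1/18039) - 108*(-1/11)) = -77681/(-1/263*(-1373)*(-1/18039) + 108/11) = -77681/((1373/263)*(-1/18039) + 108/11) = -77681/(-1373/4744257 + 108/11) = -77681/512364653/52186827 = -77681*52186827/512364653 = -4053924908187/512364653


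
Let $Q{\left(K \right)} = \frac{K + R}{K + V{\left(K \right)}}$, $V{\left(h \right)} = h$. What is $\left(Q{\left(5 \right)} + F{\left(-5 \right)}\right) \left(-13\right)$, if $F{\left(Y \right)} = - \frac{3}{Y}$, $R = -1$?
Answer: $-13$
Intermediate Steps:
$Q{\left(K \right)} = \frac{-1 + K}{2 K}$ ($Q{\left(K \right)} = \frac{K - 1}{K + K} = \frac{-1 + K}{2 K}$)
$\left(Q{\left(5 \right)} + F{\left(-5 \right)}\right) \left(-13\right) = \left(\frac{-1 + 5}{2 \cdot 5} - \frac{3}{-5}\right) \left(-13\right) = \left(\frac{1}{2} \cdot \frac{1}{5} \cdot 4 - - \frac{3}{5}\right) \left(-13\right) = \left(\frac{2}{5} + \frac{3}{5}\right) \left(-13\right) = 1 \left(-13\right) = -13$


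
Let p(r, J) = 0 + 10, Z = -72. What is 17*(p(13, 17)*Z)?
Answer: -12240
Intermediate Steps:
p(r, J) = 10
17*(p(13, 17)*Z) = 17*(10*(-72)) = 17*(-720) = -12240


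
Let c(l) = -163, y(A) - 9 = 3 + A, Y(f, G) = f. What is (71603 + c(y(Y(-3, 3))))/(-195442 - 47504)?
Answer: -35720/121473 ≈ -0.29406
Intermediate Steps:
y(A) = 12 + A (y(A) = 9 + (3 + A) = 12 + A)
(71603 + c(y(Y(-3, 3))))/(-195442 - 47504) = (71603 - 163)/(-195442 - 47504) = 71440/(-242946) = 71440*(-1/242946) = -35720/121473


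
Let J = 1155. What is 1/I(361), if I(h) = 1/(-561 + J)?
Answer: 594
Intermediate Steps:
I(h) = 1/594 (I(h) = 1/(-561 + 1155) = 1/594)
1/I(361) = 1/(1/594) = 594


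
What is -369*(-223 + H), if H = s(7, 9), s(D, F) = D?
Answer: 79704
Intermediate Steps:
H = 7
-369*(-223 + H) = -369*(-223 + 7) = -369*(-216) = 79704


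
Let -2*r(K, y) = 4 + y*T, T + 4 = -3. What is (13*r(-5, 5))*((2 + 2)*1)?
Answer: 806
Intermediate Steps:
T = -7 (T = -4 - 3 = -7)
r(K, y) = -2 + 7*y/2 (r(K, y) = -(4 + y*(-7))/2 = -(4 - 7*y)/2 = -2 + 7*y/2)
(13*r(-5, 5))*((2 + 2)*1) = (13*(-2 + (7/2)*5))*((2 + 2)*1) = (13*(-2 + 35/2))*(4*1) = (13*(31/2))*4 = (403/2)*4 = 806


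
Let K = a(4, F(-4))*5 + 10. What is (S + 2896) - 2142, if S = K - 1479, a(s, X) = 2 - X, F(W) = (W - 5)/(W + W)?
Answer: -5685/8 ≈ -710.63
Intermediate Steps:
F(W) = (-5 + W)/(2*W) (F(W) = (-5 + W)/((2*W)) = (-5 + W)*(1/(2*W)) = (-5 + W)/(2*W))
K = 115/8 (K = (2 - (-5 - 4)/(2*(-4)))*5 + 10 = (2 - (-1)*(-9)/(2*4))*5 + 10 = (2 - 1*9/8)*5 + 10 = (2 - 9/8)*5 + 10 = (7/8)*5 + 10 = 35/8 + 10 = 115/8 ≈ 14.375)
S = -11717/8 (S = 115/8 - 1479 = -11717/8 ≈ -1464.6)
(S + 2896) - 2142 = (-11717/8 + 2896) - 2142 = 11451/8 - 2142 = -5685/8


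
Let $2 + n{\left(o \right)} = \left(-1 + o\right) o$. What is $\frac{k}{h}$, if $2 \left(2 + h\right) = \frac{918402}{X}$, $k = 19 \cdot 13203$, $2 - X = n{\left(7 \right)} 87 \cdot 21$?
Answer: $- \frac{18332127846}{605357} \approx -30283.0$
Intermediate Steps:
$n{\left(o \right)} = -2 + o \left(-1 + o\right)$ ($n{\left(o \right)} = -2 + \left(-1 + o\right) o = -2 + o \left(-1 + o\right)$)
$X = -73078$ ($X = 2 - \left(-2 + 7^{2} - 7\right) 87 \cdot 21 = 2 - \left(-2 + 49 - 7\right) 87 \cdot 21 = 2 - 40 \cdot 87 \cdot 21 = 2 - 3480 \cdot 21 = 2 - 73080 = -73078$)
$k = 250857$
$h = - \frac{605357}{73078}$ ($h = -2 + \frac{918402 \frac{1}{-73078}}{2} = -2 + \frac{918402 \left(- \frac{1}{73078}\right)}{2} = -2 + \frac{1}{2} \left(- \frac{459201}{36539}\right) = -2 - \frac{459201}{73078} = - \frac{605357}{73078} \approx -8.2837$)
$\frac{k}{h} = \frac{250857}{- \frac{605357}{73078}} = 250857 \left(- \frac{73078}{605357}\right) = - \frac{18332127846}{605357}$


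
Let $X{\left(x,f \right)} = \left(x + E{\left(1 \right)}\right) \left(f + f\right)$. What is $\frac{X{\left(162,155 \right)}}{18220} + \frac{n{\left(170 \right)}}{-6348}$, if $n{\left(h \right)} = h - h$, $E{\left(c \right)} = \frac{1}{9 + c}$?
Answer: $\frac{50251}{18220} \approx 2.758$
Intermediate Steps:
$n{\left(h \right)} = 0$
$X{\left(x,f \right)} = 2 f \left(\frac{1}{10} + x\right)$ ($X{\left(x,f \right)} = \left(x + \frac{1}{9 + 1}\right) \left(f + f\right) = \left(x + \frac{1}{10}\right) 2 f = \left(\frac{1}{10} + x\right) 2 f = 2 f \left(\frac{1}{10} + x\right)$)
$\frac{X{\left(162,155 \right)}}{18220} + \frac{n{\left(170 \right)}}{-6348} = \frac{\frac{1}{5} \cdot 155 \left(1 + 10 \cdot 162\right)}{18220} + \frac{0}{-6348} = \frac{1}{5} \cdot 155 \left(1 + 1620\right) \frac{1}{18220} + 0 \left(- \frac{1}{6348}\right) = \frac{1}{5} \cdot 155 \cdot 1621 \cdot \frac{1}{18220} + 0 = 50251 \cdot \frac{1}{18220} + 0 = \frac{50251}{18220} + 0 = \frac{50251}{18220}$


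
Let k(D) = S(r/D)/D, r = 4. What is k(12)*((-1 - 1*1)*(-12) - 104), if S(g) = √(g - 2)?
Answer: -20*I*√15/9 ≈ -8.6066*I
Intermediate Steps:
S(g) = √(-2 + g)
k(D) = √(-2 + 4/D)/D
k(12)*((-1 - 1*1)*(-12) - 104) = (√2*√((2 - 1*12)/12)/12)*((-1 - 1*1)*(-12) - 104) = (√2*(1/12)*√((2 - 12)/12))*((-1 - 1)*(-12) - 104) = (√2*(1/12)*√((1/12)*(-10)))*(-2*(-12) - 104) = (√2*(1/12)*√(-⅚))*(24 - 104) = (√2*(1/12)*(I*√30/6))*(-80) = (I*√15/36)*(-80) = -20*I*√15/9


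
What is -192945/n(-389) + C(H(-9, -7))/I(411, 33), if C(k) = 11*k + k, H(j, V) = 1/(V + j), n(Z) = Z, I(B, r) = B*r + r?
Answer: 3497706571/7051792 ≈ 496.00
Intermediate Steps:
I(B, r) = r + B*r
C(k) = 12*k
-192945/n(-389) + C(H(-9, -7))/I(411, 33) = -192945/(-389) + (12/(-7 - 9))/((33*(1 + 411))) = -192945*(-1/389) + (12/(-16))/((33*412)) = 192945/389 + (12*(-1/16))/13596 = 192945/389 - ¾*1/13596 = 192945/389 - 1/18128 = 3497706571/7051792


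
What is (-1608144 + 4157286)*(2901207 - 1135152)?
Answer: 4501924974810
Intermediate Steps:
(-1608144 + 4157286)*(2901207 - 1135152) = 2549142*1766055 = 4501924974810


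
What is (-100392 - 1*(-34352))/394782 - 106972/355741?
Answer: -32861877872/70220071731 ≈ -0.46798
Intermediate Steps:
(-100392 - 1*(-34352))/394782 - 106972/355741 = (-100392 + 34352)*(1/394782) - 106972*1/355741 = -66040*1/394782 - 106972/355741 = -33020/197391 - 106972/355741 = -32861877872/70220071731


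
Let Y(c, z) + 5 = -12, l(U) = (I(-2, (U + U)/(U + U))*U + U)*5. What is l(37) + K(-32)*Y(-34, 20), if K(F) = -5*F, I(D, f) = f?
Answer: -2350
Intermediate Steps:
l(U) = 10*U (l(U) = (((U + U)/(U + U))*U + U)*5 = (((2*U)/((2*U)))*U + U)*5 = (((2*U)*(1/(2*U)))*U + U)*5 = (1*U + U)*5 = (U + U)*5 = (2*U)*5 = 10*U)
Y(c, z) = -17 (Y(c, z) = -5 - 12 = -17)
l(37) + K(-32)*Y(-34, 20) = 10*37 - 5*(-32)*(-17) = 370 + 160*(-17) = 370 - 2720 = -2350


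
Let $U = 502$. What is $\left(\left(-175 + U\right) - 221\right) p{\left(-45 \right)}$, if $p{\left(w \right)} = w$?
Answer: $-4770$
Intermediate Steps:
$\left(\left(-175 + U\right) - 221\right) p{\left(-45 \right)} = \left(\left(-175 + 502\right) - 221\right) \left(-45\right) = \left(327 - 221\right) \left(-45\right) = 106 \left(-45\right) = -4770$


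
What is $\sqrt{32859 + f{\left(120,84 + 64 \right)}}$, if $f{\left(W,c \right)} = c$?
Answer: $\sqrt{33007} \approx 181.68$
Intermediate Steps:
$\sqrt{32859 + f{\left(120,84 + 64 \right)}} = \sqrt{32859 + \left(84 + 64\right)} = \sqrt{32859 + 148} = \sqrt{33007}$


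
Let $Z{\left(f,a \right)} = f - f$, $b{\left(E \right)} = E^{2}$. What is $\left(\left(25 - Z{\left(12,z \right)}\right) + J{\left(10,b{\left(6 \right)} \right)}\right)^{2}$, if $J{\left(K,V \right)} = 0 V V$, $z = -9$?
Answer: $625$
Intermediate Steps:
$Z{\left(f,a \right)} = 0$
$J{\left(K,V \right)} = 0$ ($J{\left(K,V \right)} = 0 V = 0$)
$\left(\left(25 - Z{\left(12,z \right)}\right) + J{\left(10,b{\left(6 \right)} \right)}\right)^{2} = \left(\left(25 - 0\right) + 0\right)^{2} = \left(\left(25 + 0\right) + 0\right)^{2} = \left(25 + 0\right)^{2} = 25^{2} = 625$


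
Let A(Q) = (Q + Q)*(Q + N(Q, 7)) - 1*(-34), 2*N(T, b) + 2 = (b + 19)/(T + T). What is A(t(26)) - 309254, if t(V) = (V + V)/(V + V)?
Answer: -309207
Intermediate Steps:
N(T, b) = -1 + (19 + b)/(4*T) (N(T, b) = -1 + ((b + 19)/(T + T))/2 = -1 + ((19 + b)/((2*T)))/2 = -1 + ((19 + b)*(1/(2*T)))/2 = -1 + ((19 + b)/(2*T))/2 = -1 + (19 + b)/(4*T))
t(V) = 1 (t(V) = (2*V)/((2*V)) = (2*V)*(1/(2*V)) = 1)
A(Q) = 34 + 2*Q*(Q + (26 - 4*Q)/(4*Q)) (A(Q) = (Q + Q)*(Q + (19 + 7 - 4*Q)/(4*Q)) - 1*(-34) = (2*Q)*(Q + (26 - 4*Q)/(4*Q)) + 34 = 2*Q*(Q + (26 - 4*Q)/(4*Q)) + 34 = 34 + 2*Q*(Q + (26 - 4*Q)/(4*Q)))
A(t(26)) - 309254 = (47 - 2*1 + 2*1**2) - 309254 = (47 - 2 + 2*1) - 309254 = (47 - 2 + 2) - 309254 = 47 - 309254 = -309207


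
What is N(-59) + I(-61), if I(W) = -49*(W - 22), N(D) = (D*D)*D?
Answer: -201312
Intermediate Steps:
N(D) = D**3 (N(D) = D**2*D = D**3)
I(W) = 1078 - 49*W (I(W) = -49*(-22 + W) = 1078 - 49*W)
N(-59) + I(-61) = (-59)**3 + (1078 - 49*(-61)) = -205379 + (1078 + 2989) = -205379 + 4067 = -201312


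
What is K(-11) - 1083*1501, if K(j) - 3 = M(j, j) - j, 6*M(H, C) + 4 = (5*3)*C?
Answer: -9753583/6 ≈ -1.6256e+6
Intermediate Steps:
M(H, C) = -2/3 + 5*C/2 (M(H, C) = -2/3 + ((5*3)*C)/6 = -2/3 + (15*C)/6 = -2/3 + 5*C/2)
K(j) = 7/3 + 3*j/2 (K(j) = 3 + ((-2/3 + 5*j/2) - j) = 3 + (-2/3 + 3*j/2) = 7/3 + 3*j/2)
K(-11) - 1083*1501 = (7/3 + (3/2)*(-11)) - 1083*1501 = (7/3 - 33/2) - 1625583 = -85/6 - 1625583 = -9753583/6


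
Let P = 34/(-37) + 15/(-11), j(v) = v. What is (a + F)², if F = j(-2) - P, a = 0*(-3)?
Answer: 13225/165649 ≈ 0.079837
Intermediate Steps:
P = -929/407 (P = 34*(-1/37) + 15*(-1/11) = -34/37 - 15/11 = -929/407 ≈ -2.2826)
a = 0
F = 115/407 (F = -2 - 1*(-929/407) = -2 + 929/407 = 115/407 ≈ 0.28256)
(a + F)² = (0 + 115/407)² = (115/407)² = 13225/165649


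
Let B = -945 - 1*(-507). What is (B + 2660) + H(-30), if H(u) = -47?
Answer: 2175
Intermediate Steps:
B = -438 (B = -945 + 507 = -438)
(B + 2660) + H(-30) = (-438 + 2660) - 47 = 2222 - 47 = 2175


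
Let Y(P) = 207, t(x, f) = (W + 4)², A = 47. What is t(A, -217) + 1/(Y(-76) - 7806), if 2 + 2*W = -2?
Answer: 30395/7599 ≈ 3.9999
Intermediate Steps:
W = -2 (W = -1 + (½)*(-2) = -1 - 1 = -2)
t(x, f) = 4 (t(x, f) = (-2 + 4)² = 2² = 4)
t(A, -217) + 1/(Y(-76) - 7806) = 4 + 1/(207 - 7806) = 4 + 1/(-7599) = 4 - 1/7599 = 30395/7599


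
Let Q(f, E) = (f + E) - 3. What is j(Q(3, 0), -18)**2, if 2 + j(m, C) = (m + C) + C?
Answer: 1444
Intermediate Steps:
Q(f, E) = -3 + E + f (Q(f, E) = (E + f) - 3 = -3 + E + f)
j(m, C) = -2 + m + 2*C (j(m, C) = -2 + ((m + C) + C) = -2 + ((C + m) + C) = -2 + (m + 2*C) = -2 + m + 2*C)
j(Q(3, 0), -18)**2 = (-2 + (-3 + 0 + 3) + 2*(-18))**2 = (-2 + 0 - 36)**2 = (-38)**2 = 1444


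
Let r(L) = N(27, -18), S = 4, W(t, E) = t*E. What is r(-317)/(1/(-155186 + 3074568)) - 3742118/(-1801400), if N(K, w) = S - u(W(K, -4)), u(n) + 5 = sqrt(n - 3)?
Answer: 23665388177659/900700 - 2919382*I*sqrt(111) ≈ 2.6274e+7 - 3.0758e+7*I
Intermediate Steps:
W(t, E) = E*t
u(n) = -5 + sqrt(-3 + n) (u(n) = -5 + sqrt(n - 3) = -5 + sqrt(-3 + n))
N(K, w) = 9 - sqrt(-3 - 4*K) (N(K, w) = 4 - (-5 + sqrt(-3 - 4*K)) = 4 + (5 - sqrt(-3 - 4*K)) = 9 - sqrt(-3 - 4*K))
r(L) = 9 - I*sqrt(111) (r(L) = 9 - sqrt(-3 - 4*27) = 9 - sqrt(-3 - 108) = 9 - sqrt(-111) = 9 - I*sqrt(111))
r(-317)/(1/(-155186 + 3074568)) - 3742118/(-1801400) = (9 - I*sqrt(111))/(1/(-155186 + 3074568)) - 3742118/(-1801400) = (9 - I*sqrt(111))/(1/2919382) - 3742118*(-1/1801400) = (9 - I*sqrt(111))/(1/2919382) + 1871059/900700 = (9 - I*sqrt(111))*2919382 + 1871059/900700 = (26274438 - 2919382*I*sqrt(111)) + 1871059/900700 = 23665388177659/900700 - 2919382*I*sqrt(111)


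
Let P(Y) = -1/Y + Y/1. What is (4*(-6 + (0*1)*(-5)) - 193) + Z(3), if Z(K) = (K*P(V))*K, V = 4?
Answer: -733/4 ≈ -183.25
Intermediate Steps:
P(Y) = Y - 1/Y (P(Y) = -1/Y + Y*1 = -1/Y + Y = Y - 1/Y)
Z(K) = 15*K²/4 (Z(K) = (K*(4 - 1/4))*K = (K*(4 - 1*¼))*K = (K*(4 - ¼))*K = (K*(15/4))*K = (15*K/4)*K = 15*K²/4)
(4*(-6 + (0*1)*(-5)) - 193) + Z(3) = (4*(-6 + (0*1)*(-5)) - 193) + (15/4)*3² = (4*(-6 + 0*(-5)) - 193) + (15/4)*9 = (4*(-6 + 0) - 193) + 135/4 = (4*(-6) - 193) + 135/4 = (-24 - 193) + 135/4 = -217 + 135/4 = -733/4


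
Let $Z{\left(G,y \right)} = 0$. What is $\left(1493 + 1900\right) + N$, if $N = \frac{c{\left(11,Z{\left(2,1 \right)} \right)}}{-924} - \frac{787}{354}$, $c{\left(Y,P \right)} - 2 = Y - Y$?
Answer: $\frac{46212868}{13629} \approx 3390.8$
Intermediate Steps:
$c{\left(Y,P \right)} = 2$ ($c{\left(Y,P \right)} = 2 + \left(Y - Y\right) = 2 + 0 = 2$)
$N = - \frac{30329}{13629}$ ($N = \frac{2}{-924} - \frac{787}{354} = 2 \left(- \frac{1}{924}\right) - \frac{787}{354} = - \frac{1}{462} - \frac{787}{354} = - \frac{30329}{13629} \approx -2.2253$)
$\left(1493 + 1900\right) + N = \left(1493 + 1900\right) - \frac{30329}{13629} = 3393 - \frac{30329}{13629} = \frac{46212868}{13629}$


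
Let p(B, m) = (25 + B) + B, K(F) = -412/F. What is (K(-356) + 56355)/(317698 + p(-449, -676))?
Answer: 5015698/28197425 ≈ 0.17788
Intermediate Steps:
p(B, m) = 25 + 2*B
(K(-356) + 56355)/(317698 + p(-449, -676)) = (-412/(-356) + 56355)/(317698 + (25 + 2*(-449))) = (-412*(-1/356) + 56355)/(317698 + (25 - 898)) = (103/89 + 56355)/(317698 - 873) = (5015698/89)/316825 = (5015698/89)*(1/316825) = 5015698/28197425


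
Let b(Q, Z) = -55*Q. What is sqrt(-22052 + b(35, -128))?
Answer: I*sqrt(23977) ≈ 154.84*I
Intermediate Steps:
sqrt(-22052 + b(35, -128)) = sqrt(-22052 - 55*35) = sqrt(-22052 - 1925) = sqrt(-23977) = I*sqrt(23977)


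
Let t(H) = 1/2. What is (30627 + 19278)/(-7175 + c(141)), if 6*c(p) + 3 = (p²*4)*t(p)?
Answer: -99810/1097 ≈ -90.984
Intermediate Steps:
t(H) = ½
c(p) = -½ + p²/3 (c(p) = -½ + ((p²*4)*(½))/6 = -½ + ((4*p²)*(½))/6 = -½ + (2*p²)/6 = -½ + p²/3)
(30627 + 19278)/(-7175 + c(141)) = (30627 + 19278)/(-7175 + (-½ + (⅓)*141²)) = 49905/(-7175 + (-½ + (⅓)*19881)) = 49905/(-7175 + (-½ + 6627)) = 49905/(-7175 + 13253/2) = 49905/(-1097/2) = 49905*(-2/1097) = -99810/1097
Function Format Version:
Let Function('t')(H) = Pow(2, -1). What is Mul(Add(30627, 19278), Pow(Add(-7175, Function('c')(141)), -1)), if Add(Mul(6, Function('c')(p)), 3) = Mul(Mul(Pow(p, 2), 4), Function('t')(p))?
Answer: Rational(-99810, 1097) ≈ -90.984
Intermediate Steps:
Function('t')(H) = Rational(1, 2)
Function('c')(p) = Add(Rational(-1, 2), Mul(Rational(1, 3), Pow(p, 2))) (Function('c')(p) = Add(Rational(-1, 2), Mul(Rational(1, 6), Mul(Mul(Pow(p, 2), 4), Rational(1, 2)))) = Add(Rational(-1, 2), Mul(Rational(1, 6), Mul(Mul(4, Pow(p, 2)), Rational(1, 2)))) = Add(Rational(-1, 2), Mul(Rational(1, 6), Mul(2, Pow(p, 2)))) = Add(Rational(-1, 2), Mul(Rational(1, 3), Pow(p, 2))))
Mul(Add(30627, 19278), Pow(Add(-7175, Function('c')(141)), -1)) = Mul(Add(30627, 19278), Pow(Add(-7175, Add(Rational(-1, 2), Mul(Rational(1, 3), Pow(141, 2)))), -1)) = Mul(49905, Pow(Add(-7175, Add(Rational(-1, 2), Mul(Rational(1, 3), 19881))), -1)) = Mul(49905, Pow(Add(-7175, Add(Rational(-1, 2), 6627)), -1)) = Mul(49905, Pow(Add(-7175, Rational(13253, 2)), -1)) = Mul(49905, Pow(Rational(-1097, 2), -1)) = Mul(49905, Rational(-2, 1097)) = Rational(-99810, 1097)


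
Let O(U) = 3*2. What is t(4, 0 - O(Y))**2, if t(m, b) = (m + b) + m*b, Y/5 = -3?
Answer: 676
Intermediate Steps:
Y = -15 (Y = 5*(-3) = -15)
O(U) = 6
t(m, b) = b + m + b*m (t(m, b) = (b + m) + b*m = b + m + b*m)
t(4, 0 - O(Y))**2 = ((0 - 1*6) + 4 + (0 - 1*6)*4)**2 = ((0 - 6) + 4 + (0 - 6)*4)**2 = (-6 + 4 - 6*4)**2 = (-6 + 4 - 24)**2 = (-26)**2 = 676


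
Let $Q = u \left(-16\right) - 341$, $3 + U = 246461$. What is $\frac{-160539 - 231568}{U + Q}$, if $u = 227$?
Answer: $- \frac{392107}{242485} \approx -1.617$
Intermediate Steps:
$U = 246458$ ($U = -3 + 246461 = 246458$)
$Q = -3973$ ($Q = 227 \left(-16\right) - 341 = -3632 - 341 = -3973$)
$\frac{-160539 - 231568}{U + Q} = \frac{-160539 - 231568}{246458 - 3973} = - \frac{392107}{242485}$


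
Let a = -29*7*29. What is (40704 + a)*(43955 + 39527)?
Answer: 2906592794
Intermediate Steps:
a = -5887 (a = -203*29 = -5887)
(40704 + a)*(43955 + 39527) = (40704 - 5887)*(43955 + 39527) = 34817*83482 = 2906592794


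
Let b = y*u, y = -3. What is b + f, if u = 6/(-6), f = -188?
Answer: -185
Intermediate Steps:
u = -1 (u = 6*(-⅙) = -1)
b = 3 (b = -3*(-1) = 3)
b + f = 3 - 188 = -185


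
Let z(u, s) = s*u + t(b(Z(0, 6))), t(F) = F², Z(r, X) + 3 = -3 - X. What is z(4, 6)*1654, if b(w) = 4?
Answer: 66160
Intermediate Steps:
Z(r, X) = -6 - X (Z(r, X) = -3 + (-3 - X) = -6 - X)
z(u, s) = 16 + s*u (z(u, s) = s*u + 4² = s*u + 16 = 16 + s*u)
z(4, 6)*1654 = (16 + 6*4)*1654 = (16 + 24)*1654 = 40*1654 = 66160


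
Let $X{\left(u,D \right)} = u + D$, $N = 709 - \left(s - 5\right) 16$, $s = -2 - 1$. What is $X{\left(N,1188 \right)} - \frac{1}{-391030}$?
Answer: $\frac{791835751}{391030} \approx 2025.0$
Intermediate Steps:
$s = -3$ ($s = -2 - 1 = -3$)
$N = 837$ ($N = 709 - \left(-3 - 5\right) 16 = 709 - \left(-8\right) 16 = 709 - -128 = 709 + 128 = 837$)
$X{\left(u,D \right)} = D + u$
$X{\left(N,1188 \right)} - \frac{1}{-391030} = \left(1188 + 837\right) - \frac{1}{-391030} = 2025 - - \frac{1}{391030} = 2025 + \frac{1}{391030} = \frac{791835751}{391030}$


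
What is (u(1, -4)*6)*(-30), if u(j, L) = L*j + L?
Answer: 1440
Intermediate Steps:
u(j, L) = L + L*j
(u(1, -4)*6)*(-30) = (-4*(1 + 1)*6)*(-30) = (-4*2*6)*(-30) = -8*6*(-30) = -48*(-30) = 1440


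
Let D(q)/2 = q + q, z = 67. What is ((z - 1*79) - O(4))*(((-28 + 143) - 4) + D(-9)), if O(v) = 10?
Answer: -1650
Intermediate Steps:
D(q) = 4*q (D(q) = 2*(q + q) = 2*(2*q) = 4*q)
((z - 1*79) - O(4))*(((-28 + 143) - 4) + D(-9)) = ((67 - 1*79) - 1*10)*(((-28 + 143) - 4) + 4*(-9)) = ((67 - 79) - 10)*((115 - 4) - 36) = (-12 - 10)*(111 - 36) = -22*75 = -1650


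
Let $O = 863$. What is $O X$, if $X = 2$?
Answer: $1726$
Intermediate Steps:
$O X = 863 \cdot 2 = 1726$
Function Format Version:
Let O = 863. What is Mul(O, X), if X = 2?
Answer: 1726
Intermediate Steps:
Mul(O, X) = Mul(863, 2) = 1726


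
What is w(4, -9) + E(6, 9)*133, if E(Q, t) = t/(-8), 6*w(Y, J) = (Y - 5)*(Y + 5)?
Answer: -1209/8 ≈ -151.13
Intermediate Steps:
w(Y, J) = (-5 + Y)*(5 + Y)/6 (w(Y, J) = ((Y - 5)*(Y + 5))/6 = ((-5 + Y)*(5 + Y))/6 = (-5 + Y)*(5 + Y)/6)
E(Q, t) = -t/8 (E(Q, t) = t*(-⅛) = -t/8)
w(4, -9) + E(6, 9)*133 = (-25/6 + (⅙)*4²) - ⅛*9*133 = (-25/6 + (⅙)*16) - 9/8*133 = (-25/6 + 8/3) - 1197/8 = -3/2 - 1197/8 = -1209/8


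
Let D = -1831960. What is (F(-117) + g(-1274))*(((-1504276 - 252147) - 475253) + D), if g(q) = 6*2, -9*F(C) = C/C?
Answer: -434809052/9 ≈ -4.8312e+7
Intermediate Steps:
F(C) = -1/9 (F(C) = -C/(9*C) = -1/9*1 = -1/9)
g(q) = 12
(F(-117) + g(-1274))*(((-1504276 - 252147) - 475253) + D) = (-1/9 + 12)*(((-1504276 - 252147) - 475253) - 1831960) = 107*((-1756423 - 475253) - 1831960)/9 = 107*(-2231676 - 1831960)/9 = (107/9)*(-4063636) = -434809052/9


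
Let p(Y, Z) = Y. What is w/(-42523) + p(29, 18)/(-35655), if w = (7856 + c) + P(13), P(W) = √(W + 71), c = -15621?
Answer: 275627908/1516157565 - 2*√21/42523 ≈ 0.18158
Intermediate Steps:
P(W) = √(71 + W)
w = -7765 + 2*√21 (w = (7856 - 15621) + √(71 + 13) = -7765 + √84 = -7765 + 2*√21 ≈ -7755.8)
w/(-42523) + p(29, 18)/(-35655) = (-7765 + 2*√21)/(-42523) + 29/(-35655) = (-7765 + 2*√21)*(-1/42523) + 29*(-1/35655) = (7765/42523 - 2*√21/42523) - 29/35655 = 275627908/1516157565 - 2*√21/42523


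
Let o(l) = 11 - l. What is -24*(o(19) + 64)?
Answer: -1344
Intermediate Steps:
-24*(o(19) + 64) = -24*((11 - 1*19) + 64) = -24*((11 - 19) + 64) = -24*(-8 + 64) = -24*56 = -1344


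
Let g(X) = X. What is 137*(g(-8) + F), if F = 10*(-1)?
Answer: -2466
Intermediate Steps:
F = -10
137*(g(-8) + F) = 137*(-8 - 10) = 137*(-18) = -2466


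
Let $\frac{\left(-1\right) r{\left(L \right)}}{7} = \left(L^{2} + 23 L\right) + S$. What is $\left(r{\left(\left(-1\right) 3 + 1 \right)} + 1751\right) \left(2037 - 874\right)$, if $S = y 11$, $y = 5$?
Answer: $1930580$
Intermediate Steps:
$S = 55$ ($S = 5 \cdot 11 = 55$)
$r{\left(L \right)} = -385 - 161 L - 7 L^{2}$ ($r{\left(L \right)} = - 7 \left(\left(L^{2} + 23 L\right) + 55\right) = - 7 \left(55 + L^{2} + 23 L\right) = -385 - 161 L - 7 L^{2}$)
$\left(r{\left(\left(-1\right) 3 + 1 \right)} + 1751\right) \left(2037 - 874\right) = \left(\left(-385 - 161 \left(\left(-1\right) 3 + 1\right) - 7 \left(\left(-1\right) 3 + 1\right)^{2}\right) + 1751\right) \left(2037 - 874\right) = \left(\left(-385 - 161 \left(-3 + 1\right) - 7 \left(-3 + 1\right)^{2}\right) + 1751\right) 1163 = \left(\left(-385 - -322 - 7 \left(-2\right)^{2}\right) + 1751\right) 1163 = \left(\left(-385 + 322 - 28\right) + 1751\right) 1163 = \left(-91 + 1751\right) 1163 = 1660 \cdot 1163 = 1930580$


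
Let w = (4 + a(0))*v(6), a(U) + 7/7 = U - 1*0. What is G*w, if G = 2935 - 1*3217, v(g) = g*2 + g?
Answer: -15228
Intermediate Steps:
a(U) = -1 + U (a(U) = -1 + (U - 1*0) = -1 + (U + 0) = -1 + U)
v(g) = 3*g (v(g) = 2*g + g = 3*g)
G = -282 (G = 2935 - 3217 = -282)
w = 54 (w = (4 + (-1 + 0))*(3*6) = (4 - 1)*18 = 3*18 = 54)
G*w = -282*54 = -15228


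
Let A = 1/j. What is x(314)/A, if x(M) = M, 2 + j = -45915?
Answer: -14417938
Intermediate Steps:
j = -45917 (j = -2 - 45915 = -45917)
A = -1/45917 (A = 1/(-45917) = -1/45917 ≈ -2.1778e-5)
x(314)/A = 314/(-1/45917) = 314*(-45917) = -14417938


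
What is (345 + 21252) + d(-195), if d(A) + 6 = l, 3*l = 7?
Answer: 64780/3 ≈ 21593.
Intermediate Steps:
l = 7/3 (l = (1/3)*7 = 7/3 ≈ 2.3333)
d(A) = -11/3 (d(A) = -6 + 7/3 = -11/3)
(345 + 21252) + d(-195) = (345 + 21252) - 11/3 = 21597 - 11/3 = 64780/3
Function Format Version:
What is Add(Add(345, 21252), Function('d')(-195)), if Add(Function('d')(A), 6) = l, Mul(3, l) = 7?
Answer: Rational(64780, 3) ≈ 21593.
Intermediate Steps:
l = Rational(7, 3) (l = Mul(Rational(1, 3), 7) = Rational(7, 3) ≈ 2.3333)
Function('d')(A) = Rational(-11, 3) (Function('d')(A) = Add(-6, Rational(7, 3)) = Rational(-11, 3))
Add(Add(345, 21252), Function('d')(-195)) = Add(Add(345, 21252), Rational(-11, 3)) = Add(21597, Rational(-11, 3)) = Rational(64780, 3)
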